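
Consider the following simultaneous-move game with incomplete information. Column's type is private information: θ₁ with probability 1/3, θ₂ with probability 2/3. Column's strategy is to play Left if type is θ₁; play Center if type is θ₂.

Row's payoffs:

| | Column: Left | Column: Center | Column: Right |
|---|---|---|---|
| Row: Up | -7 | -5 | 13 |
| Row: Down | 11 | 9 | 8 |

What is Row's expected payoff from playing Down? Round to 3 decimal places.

E[Down] = 1/3·11 + 2/3·9 = 11/3 + 6 = 29/3

9.667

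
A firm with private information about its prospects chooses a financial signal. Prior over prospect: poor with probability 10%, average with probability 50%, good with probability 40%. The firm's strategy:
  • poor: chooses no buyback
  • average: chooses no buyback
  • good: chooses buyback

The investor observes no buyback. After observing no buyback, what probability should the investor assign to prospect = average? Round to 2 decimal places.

0.83

P(no buyback) = 0.1·1 + 0.5·1 + 0.4·0 = 0.6
P(average | no buyback) = (0.5·1) / 0.6 = 0.5 / 0.6 = 0.833333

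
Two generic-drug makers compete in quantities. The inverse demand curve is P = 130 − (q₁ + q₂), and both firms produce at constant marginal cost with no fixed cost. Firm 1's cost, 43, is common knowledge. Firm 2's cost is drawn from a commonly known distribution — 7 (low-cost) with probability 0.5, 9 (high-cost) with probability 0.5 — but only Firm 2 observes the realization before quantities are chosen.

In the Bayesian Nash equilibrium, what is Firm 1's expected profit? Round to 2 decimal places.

Type-c best response for Firm 2: q₂(c) = (130 − c)/2 − q₁/2.
Firm 1 maximizes expected profit; its first-order condition is 130 − 2q₁ − E[q₂] − 43 = 0.
Substituting E[q₂] and solving: E[c₂] = 8, so q₁ = (130 − 2·43 + 8)/3 = 17.3333.
E[P] = 130 − (q₁ + E[q₂]) = 60.3333; Firm 1's expected profit = (E[P] − 43)·q₁ = (60.3333 − 43)·17.3333 = 300.444.

300.44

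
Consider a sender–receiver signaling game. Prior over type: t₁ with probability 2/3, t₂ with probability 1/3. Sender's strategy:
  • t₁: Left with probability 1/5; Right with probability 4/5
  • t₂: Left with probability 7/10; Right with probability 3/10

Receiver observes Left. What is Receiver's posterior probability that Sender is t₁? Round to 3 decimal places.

P(Left) = (2/3)·(1/5) + (1/3)·(7/10) = 11/30
P(t₁ | Left) = ((2/3)·(1/5)) / (11/30) = (2/15) / (11/30) = 4/11

0.364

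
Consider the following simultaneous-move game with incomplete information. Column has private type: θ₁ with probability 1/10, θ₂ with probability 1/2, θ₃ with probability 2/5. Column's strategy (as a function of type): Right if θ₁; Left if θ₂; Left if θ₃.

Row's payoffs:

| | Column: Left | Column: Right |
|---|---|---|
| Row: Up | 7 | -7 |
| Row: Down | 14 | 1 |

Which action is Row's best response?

Compute Row's expected payoff for each action, taking the expectation over Column's type.
E[Up] = 1/10·(-7) + 1/2·(7) + 2/5·(7) = 28/5
E[Down] = 1/10·(1) + 1/2·(14) + 2/5·(14) = 127/10
Best response: Down (127/10 is the largest).

Down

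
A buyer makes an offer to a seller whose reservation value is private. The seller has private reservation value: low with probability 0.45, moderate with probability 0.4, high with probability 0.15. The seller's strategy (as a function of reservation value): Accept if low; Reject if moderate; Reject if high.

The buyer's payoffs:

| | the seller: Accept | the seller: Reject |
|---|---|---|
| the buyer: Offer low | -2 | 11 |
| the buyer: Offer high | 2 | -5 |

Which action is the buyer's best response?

Compute the buyer's expected payoff for each action, taking the expectation over the seller's type.
E[Offer low] = 0.45·(-2) + 0.4·(11) + 0.15·(11) = 5.15
E[Offer high] = 0.45·(2) + 0.4·(-5) + 0.15·(-5) = -1.85
Best response: Offer low (5.15 is the largest).

Offer low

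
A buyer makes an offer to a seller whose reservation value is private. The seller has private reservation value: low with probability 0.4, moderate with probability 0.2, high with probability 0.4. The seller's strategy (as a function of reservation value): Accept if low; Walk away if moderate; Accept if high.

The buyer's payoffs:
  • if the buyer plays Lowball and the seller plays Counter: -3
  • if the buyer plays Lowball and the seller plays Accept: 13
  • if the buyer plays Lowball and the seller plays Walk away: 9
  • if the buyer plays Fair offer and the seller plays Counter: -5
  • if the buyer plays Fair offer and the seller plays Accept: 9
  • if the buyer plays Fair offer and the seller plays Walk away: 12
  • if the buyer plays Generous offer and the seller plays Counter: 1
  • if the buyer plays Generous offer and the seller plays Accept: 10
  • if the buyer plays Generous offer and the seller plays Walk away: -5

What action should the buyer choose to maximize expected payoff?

Lowball

E[Lowball] = 0.4·(13) + 0.2·(9) + 0.4·(13) = 12.2
E[Fair offer] = 0.4·(9) + 0.2·(12) + 0.4·(9) = 9.6
E[Generous offer] = 0.4·(10) + 0.2·(-5) + 0.4·(10) = 7
Best response: Lowball (12.2 is the largest).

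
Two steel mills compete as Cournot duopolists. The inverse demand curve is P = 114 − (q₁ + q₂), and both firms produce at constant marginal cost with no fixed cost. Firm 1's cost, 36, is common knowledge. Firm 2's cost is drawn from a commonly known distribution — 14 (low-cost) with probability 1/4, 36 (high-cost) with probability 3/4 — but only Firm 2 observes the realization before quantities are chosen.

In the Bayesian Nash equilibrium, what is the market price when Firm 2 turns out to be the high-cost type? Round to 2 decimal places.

62.92

Type-c best response for Firm 2: q₂(c) = (114 − c)/2 − q₁/2.
Firm 1 maximizes expected profit; its first-order condition is 114 − 2q₁ − E[q₂] − 36 = 0.
Substituting E[q₂] and solving: E[c₂] = 30.5, so q₁ = (114 − 2·36 + 30.5)/3 = 24.1667.
q₂(high-cost) = 26.9167, so P = 114 − (24.1667 + 26.9167) = 62.9167.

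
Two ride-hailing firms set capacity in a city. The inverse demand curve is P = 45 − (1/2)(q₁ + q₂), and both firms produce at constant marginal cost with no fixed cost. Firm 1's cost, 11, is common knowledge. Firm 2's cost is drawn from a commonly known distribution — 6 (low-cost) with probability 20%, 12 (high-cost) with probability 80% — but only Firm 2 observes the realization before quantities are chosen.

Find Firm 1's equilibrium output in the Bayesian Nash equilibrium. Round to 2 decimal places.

Each type of Firm 2 best-responds to q₁; Firm 1 best-responds to the expected q₂ over Firm 2's types.
Firm 2 with cost c maximizes (45 − (1/2)(q₁+q₂) − c)·q₂, giving q₂(c) = (45 − c − (1/2)q₁).
E[c₂] = 0.2·6 + 0.8·12 = 10.8
Firm 1's FOC against E[q₂] yields q₁ = (45 − 2·11 + E[c₂])/(3/2) = (45 − 22 + 10.8)/(3/2) = 22.5333.

22.53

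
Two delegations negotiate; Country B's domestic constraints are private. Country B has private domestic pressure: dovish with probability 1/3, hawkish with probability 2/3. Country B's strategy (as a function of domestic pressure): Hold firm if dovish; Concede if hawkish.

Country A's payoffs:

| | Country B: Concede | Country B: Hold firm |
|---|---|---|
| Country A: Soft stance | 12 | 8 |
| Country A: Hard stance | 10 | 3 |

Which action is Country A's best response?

E[Soft stance] = 1/3·(8) + 2/3·(12) = 32/3
E[Hard stance] = 1/3·(3) + 2/3·(10) = 23/3
Best response: Soft stance (32/3 is the largest).

Soft stance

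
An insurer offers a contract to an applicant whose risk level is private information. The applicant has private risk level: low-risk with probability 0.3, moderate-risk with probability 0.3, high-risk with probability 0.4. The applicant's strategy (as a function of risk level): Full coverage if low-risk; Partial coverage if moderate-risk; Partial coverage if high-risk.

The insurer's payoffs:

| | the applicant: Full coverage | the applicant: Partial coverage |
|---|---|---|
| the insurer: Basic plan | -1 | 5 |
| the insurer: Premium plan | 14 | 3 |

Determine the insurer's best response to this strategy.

E[Basic plan] = 0.3·(-1) + 0.3·(5) + 0.4·(5) = 3.2
E[Premium plan] = 0.3·(14) + 0.3·(3) + 0.4·(3) = 6.3
Best response: Premium plan (6.3 is the largest).

Premium plan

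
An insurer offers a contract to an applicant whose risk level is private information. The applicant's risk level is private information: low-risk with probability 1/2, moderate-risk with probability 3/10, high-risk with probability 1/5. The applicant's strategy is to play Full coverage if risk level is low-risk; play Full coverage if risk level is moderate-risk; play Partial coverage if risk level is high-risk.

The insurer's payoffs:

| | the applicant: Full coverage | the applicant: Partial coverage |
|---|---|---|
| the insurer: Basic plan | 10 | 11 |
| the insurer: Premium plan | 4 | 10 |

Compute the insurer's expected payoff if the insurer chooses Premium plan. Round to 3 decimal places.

E[Premium plan] = 1/2·4 + 3/10·4 + 1/5·10 = 2 + 6/5 + 2 = 26/5

5.200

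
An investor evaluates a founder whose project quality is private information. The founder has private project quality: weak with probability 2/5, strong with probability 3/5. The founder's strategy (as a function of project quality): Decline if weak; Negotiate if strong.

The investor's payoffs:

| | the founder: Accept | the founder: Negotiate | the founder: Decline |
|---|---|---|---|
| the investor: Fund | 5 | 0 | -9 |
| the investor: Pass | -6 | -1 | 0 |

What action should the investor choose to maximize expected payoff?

Pass

Compute the investor's expected payoff for each action, taking the expectation over the founder's type.
E[Fund] = 2/5·(-9) + 3/5·(0) = -18/5
E[Pass] = 2/5·(0) + 3/5·(-1) = -3/5
Best response: Pass (-3/5 is the largest).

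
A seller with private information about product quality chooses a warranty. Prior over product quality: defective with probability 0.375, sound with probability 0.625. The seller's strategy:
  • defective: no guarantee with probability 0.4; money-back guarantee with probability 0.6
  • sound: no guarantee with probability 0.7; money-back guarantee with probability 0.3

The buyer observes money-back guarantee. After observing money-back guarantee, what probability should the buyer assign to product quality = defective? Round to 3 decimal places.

P(money-back guarantee) = 0.375·0.6 + 0.625·0.3 = 0.4125
P(defective | money-back guarantee) = (0.375·0.6) / 0.4125 = 0.225 / 0.4125 = 0.545455

0.545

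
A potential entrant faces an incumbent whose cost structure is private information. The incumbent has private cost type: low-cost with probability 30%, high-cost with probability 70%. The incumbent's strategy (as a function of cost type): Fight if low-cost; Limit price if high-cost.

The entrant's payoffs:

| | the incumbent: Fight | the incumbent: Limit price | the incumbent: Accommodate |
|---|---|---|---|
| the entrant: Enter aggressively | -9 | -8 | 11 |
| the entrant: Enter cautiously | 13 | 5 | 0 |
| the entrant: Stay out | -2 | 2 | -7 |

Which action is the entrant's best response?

Compute the entrant's expected payoff for each action, taking the expectation over the incumbent's type.
E[Enter aggressively] = 0.3·(-9) + 0.7·(-8) = -8.3
E[Enter cautiously] = 0.3·(13) + 0.7·(5) = 7.4
E[Stay out] = 0.3·(-2) + 0.7·(2) = 0.8
Best response: Enter cautiously (7.4 is the largest).

Enter cautiously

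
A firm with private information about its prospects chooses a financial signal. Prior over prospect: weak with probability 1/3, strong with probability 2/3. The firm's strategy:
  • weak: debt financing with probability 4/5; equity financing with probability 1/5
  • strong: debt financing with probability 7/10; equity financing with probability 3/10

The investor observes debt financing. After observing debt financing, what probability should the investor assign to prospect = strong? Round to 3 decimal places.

0.636

Apply Bayes' rule using the sender's strategy as the likelihood.
P(debt financing) = (1/3)·(4/5) + (2/3)·(7/10) = 11/15
P(strong | debt financing) = ((2/3)·(7/10)) / (11/15) = (7/15) / (11/15) = 7/11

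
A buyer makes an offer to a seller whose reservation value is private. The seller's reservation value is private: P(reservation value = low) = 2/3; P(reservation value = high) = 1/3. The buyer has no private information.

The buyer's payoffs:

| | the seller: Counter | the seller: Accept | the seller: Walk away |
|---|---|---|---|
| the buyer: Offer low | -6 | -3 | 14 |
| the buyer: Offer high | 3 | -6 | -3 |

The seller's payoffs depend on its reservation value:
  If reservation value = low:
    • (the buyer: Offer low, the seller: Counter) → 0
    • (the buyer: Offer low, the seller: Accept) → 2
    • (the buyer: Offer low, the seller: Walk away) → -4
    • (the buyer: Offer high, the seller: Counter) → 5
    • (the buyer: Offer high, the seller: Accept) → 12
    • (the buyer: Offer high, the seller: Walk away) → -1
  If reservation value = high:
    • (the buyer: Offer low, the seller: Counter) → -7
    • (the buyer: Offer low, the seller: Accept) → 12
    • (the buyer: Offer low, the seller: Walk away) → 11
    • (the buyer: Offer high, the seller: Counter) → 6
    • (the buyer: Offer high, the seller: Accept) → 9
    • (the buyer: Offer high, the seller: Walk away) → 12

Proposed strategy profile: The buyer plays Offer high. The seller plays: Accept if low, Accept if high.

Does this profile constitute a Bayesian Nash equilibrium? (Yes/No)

No

The buyer plays Offer high: E[Offer high] = 2/3·(-6) + 1/3·(-6) = -6; E[Offer low] = -3. Not best-responding. ✗
The seller (reservation value low), facing Offer high: Counter gives 5, Accept gives 12, Walk away gives -1. Proposed Accept is best. ✓
The seller (reservation value high), facing Offer high: Counter gives 6, Accept gives 9, Walk away gives 12. Proposed Accept is not best — profitable deviation exists. ✗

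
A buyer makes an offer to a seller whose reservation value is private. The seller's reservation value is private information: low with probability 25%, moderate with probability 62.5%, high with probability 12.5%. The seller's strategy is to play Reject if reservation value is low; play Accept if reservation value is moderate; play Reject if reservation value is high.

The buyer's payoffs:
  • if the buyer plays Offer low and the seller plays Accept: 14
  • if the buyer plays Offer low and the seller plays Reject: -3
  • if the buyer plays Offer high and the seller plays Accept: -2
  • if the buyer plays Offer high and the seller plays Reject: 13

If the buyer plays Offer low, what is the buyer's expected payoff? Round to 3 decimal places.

E[Offer low] = 0.25·(-3) + 0.625·14 + 0.125·(-3) = (-0.75) + 8.75 + (-0.375) = 7.625

7.625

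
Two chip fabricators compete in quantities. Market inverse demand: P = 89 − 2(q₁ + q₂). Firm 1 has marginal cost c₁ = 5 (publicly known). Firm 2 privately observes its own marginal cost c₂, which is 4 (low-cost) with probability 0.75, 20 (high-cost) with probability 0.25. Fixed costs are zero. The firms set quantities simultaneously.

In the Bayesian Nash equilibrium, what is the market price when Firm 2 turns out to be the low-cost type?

32

Type-c best response for Firm 2: q₂(c) = (89 − c)/4 − q₁/2.
Firm 1 maximizes expected profit; its first-order condition is 89 − 4q₁ − 2E[q₂] − 5 = 0.
Substituting E[q₂] and solving: E[c₂] = 8, so q₁ = (89 − 2·5 + 8)/6 = 14.5.
q₂(low-cost) = 14, so P = 89 − 2·(14.5 + 14) = 32.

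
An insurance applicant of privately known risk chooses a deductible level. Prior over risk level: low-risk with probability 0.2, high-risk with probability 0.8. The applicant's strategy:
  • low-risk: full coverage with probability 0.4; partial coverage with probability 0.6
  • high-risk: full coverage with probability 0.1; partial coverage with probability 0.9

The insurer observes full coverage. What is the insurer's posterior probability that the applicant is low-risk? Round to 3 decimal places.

P(full coverage) = 0.2·0.4 + 0.8·0.1 = 0.16
P(low-risk | full coverage) = (0.2·0.4) / 0.16 = 0.08 / 0.16 = 0.5

0.500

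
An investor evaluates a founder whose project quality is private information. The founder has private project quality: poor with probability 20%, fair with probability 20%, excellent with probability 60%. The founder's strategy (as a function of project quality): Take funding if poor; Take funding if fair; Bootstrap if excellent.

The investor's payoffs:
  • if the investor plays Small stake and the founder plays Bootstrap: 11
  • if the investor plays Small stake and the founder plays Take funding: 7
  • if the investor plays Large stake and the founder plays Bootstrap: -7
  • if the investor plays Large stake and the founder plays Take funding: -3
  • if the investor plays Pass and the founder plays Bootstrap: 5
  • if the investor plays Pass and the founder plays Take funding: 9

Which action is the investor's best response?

Small stake

Compute the investor's expected payoff for each action, taking the expectation over the founder's type.
E[Small stake] = 0.2·(7) + 0.2·(7) + 0.6·(11) = 9.4
E[Large stake] = 0.2·(-3) + 0.2·(-3) + 0.6·(-7) = -5.4
E[Pass] = 0.2·(9) + 0.2·(9) + 0.6·(5) = 6.6
Best response: Small stake (9.4 is the largest).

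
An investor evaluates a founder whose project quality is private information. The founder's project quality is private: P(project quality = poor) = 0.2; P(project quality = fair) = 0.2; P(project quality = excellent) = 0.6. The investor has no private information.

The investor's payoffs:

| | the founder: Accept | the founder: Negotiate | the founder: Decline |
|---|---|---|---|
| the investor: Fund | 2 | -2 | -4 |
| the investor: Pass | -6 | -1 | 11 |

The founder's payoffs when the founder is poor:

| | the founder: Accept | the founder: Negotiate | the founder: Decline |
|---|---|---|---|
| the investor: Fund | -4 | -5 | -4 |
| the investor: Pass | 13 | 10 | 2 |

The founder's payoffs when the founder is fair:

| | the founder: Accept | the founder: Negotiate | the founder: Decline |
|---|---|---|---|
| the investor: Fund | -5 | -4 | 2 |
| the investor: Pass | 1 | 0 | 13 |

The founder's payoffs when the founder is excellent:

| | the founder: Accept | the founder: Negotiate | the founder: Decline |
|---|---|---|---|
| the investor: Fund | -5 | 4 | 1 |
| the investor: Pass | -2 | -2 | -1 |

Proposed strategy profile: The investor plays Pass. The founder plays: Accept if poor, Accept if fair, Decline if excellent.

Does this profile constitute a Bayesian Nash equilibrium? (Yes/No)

The investor plays Pass: E[Pass] = 0.2·(-6) + 0.2·(-6) + 0.6·(11) = 4.2; E[Fund] = -1.6. Best-responding. ✓
The founder (project quality poor), facing Pass: Accept gives 13, Negotiate gives 10, Decline gives 2. Proposed Accept is best. ✓
The founder (project quality fair), facing Pass: Accept gives 1, Negotiate gives 0, Decline gives 13. Proposed Accept is not best — profitable deviation exists. ✗
The founder (project quality excellent), facing Pass: Accept gives -2, Negotiate gives -2, Decline gives -1. Proposed Decline is best. ✓

No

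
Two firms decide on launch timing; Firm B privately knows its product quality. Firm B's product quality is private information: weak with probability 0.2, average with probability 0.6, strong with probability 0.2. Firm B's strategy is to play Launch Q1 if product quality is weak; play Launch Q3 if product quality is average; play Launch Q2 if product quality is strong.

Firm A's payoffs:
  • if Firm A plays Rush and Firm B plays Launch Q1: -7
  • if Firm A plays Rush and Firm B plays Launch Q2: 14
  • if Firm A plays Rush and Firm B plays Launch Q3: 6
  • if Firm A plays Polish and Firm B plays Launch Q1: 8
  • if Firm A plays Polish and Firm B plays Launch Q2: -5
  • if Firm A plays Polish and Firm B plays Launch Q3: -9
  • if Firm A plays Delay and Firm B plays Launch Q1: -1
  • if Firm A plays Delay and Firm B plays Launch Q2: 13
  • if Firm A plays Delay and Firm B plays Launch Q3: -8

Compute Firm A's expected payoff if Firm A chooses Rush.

E[Rush] = 0.2·(-7) + 0.6·6 + 0.2·14 = (-1.4) + 3.6 + 2.8 = 5

5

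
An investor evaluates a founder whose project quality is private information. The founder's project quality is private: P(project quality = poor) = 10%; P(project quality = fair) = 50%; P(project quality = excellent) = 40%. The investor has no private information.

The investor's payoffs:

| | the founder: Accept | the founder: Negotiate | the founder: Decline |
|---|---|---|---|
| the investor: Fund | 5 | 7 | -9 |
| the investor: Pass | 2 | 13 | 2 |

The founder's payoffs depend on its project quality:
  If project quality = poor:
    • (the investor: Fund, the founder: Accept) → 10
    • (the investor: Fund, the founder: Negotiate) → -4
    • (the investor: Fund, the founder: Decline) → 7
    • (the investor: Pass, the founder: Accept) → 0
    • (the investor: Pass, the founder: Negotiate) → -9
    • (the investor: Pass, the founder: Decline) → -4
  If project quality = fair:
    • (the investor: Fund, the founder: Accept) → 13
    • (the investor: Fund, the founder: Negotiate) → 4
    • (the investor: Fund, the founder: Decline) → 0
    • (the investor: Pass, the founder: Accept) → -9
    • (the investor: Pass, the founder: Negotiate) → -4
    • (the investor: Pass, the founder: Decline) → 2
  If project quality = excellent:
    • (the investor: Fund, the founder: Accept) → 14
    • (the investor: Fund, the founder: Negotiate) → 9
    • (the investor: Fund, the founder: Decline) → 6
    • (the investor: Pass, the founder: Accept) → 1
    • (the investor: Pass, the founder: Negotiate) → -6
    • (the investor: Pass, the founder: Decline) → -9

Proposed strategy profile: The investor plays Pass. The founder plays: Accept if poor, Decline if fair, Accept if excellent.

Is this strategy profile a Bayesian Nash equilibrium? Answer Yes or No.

The investor plays Pass: E[Pass] = 0.1·(2) + 0.5·(2) + 0.4·(2) = 2; E[Fund] = -2. Best-responding. ✓
The founder (project quality poor), facing Pass: Accept gives 0, Negotiate gives -9, Decline gives -4. Proposed Accept is best. ✓
The founder (project quality fair), facing Pass: Accept gives -9, Negotiate gives -4, Decline gives 2. Proposed Decline is best. ✓
The founder (project quality excellent), facing Pass: Accept gives 1, Negotiate gives -6, Decline gives -9. Proposed Accept is best. ✓

Yes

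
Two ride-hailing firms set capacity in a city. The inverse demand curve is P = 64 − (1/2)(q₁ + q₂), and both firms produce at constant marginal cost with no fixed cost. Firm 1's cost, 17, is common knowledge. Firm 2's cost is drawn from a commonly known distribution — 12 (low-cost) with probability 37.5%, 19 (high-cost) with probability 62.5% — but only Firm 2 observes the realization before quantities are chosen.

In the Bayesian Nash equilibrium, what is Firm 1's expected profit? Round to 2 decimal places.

Type-c best response for Firm 2: q₂(c) = (64 − c) − q₁/2.
Firm 1 maximizes expected profit; its first-order condition is 64 − q₁ − (1/2)E[q₂] − 17 = 0.
Substituting E[q₂] and solving: E[c₂] = 16.375, so q₁ = (64 − 2·17 + 16.375)/(3/2) = 30.9167.
E[P] = 64 − (1/2)·(q₁ + E[q₂]) = 32.4583; Firm 1's expected profit = (E[P] − 17)·q₁ = (32.4583 − 17)·30.9167 = 477.92.

477.92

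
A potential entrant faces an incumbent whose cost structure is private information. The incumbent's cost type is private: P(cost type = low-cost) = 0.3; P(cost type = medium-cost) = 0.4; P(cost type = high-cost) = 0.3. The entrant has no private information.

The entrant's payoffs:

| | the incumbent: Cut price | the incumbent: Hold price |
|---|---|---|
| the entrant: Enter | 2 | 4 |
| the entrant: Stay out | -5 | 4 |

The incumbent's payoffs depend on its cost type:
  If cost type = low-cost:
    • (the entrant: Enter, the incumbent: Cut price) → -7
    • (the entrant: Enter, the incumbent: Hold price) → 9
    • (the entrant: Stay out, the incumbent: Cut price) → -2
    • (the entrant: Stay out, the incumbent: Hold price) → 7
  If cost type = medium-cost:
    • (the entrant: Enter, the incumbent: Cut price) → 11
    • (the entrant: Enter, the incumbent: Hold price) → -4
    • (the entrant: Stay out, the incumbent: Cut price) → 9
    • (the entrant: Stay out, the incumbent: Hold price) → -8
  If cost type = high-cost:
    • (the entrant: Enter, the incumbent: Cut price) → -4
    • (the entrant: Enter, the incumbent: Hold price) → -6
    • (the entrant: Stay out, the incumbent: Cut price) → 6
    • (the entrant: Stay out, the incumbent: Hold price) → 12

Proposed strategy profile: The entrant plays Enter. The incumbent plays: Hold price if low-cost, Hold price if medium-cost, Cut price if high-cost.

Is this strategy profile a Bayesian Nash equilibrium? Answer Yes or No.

A profile is a BNE iff every type of every player is best-responding given beliefs about the other side.
The entrant plays Enter: E[Enter] = 0.3·(4) + 0.4·(4) + 0.3·(2) = 3.4; E[Stay out] = 1.3. Best-responding. ✓
The incumbent (cost type low-cost), facing Enter: Cut price gives -7, Hold price gives 9. Proposed Hold price is best. ✓
The incumbent (cost type medium-cost), facing Enter: Cut price gives 11, Hold price gives -4. Proposed Hold price is not best — profitable deviation exists. ✗
The incumbent (cost type high-cost), facing Enter: Cut price gives -4, Hold price gives -6. Proposed Cut price is best. ✓

No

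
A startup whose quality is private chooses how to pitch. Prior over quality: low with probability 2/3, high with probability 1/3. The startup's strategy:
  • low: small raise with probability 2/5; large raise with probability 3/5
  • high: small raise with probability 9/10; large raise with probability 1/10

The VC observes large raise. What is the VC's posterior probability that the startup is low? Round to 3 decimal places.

0.923

Apply Bayes' rule using the sender's strategy as the likelihood.
P(large raise) = (2/3)·(3/5) + (1/3)·(1/10) = 13/30
P(low | large raise) = ((2/3)·(3/5)) / (13/30) = (2/5) / (13/30) = 12/13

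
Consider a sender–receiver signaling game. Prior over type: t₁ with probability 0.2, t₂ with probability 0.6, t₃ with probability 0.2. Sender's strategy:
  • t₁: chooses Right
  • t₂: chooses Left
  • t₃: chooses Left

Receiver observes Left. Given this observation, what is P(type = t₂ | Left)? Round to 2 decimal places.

Apply Bayes' rule using the sender's strategy as the likelihood.
P(Left) = 0.2·0 + 0.6·1 + 0.2·1 = 0.8
P(t₂ | Left) = (0.6·1) / 0.8 = 0.6 / 0.8 = 0.75

0.75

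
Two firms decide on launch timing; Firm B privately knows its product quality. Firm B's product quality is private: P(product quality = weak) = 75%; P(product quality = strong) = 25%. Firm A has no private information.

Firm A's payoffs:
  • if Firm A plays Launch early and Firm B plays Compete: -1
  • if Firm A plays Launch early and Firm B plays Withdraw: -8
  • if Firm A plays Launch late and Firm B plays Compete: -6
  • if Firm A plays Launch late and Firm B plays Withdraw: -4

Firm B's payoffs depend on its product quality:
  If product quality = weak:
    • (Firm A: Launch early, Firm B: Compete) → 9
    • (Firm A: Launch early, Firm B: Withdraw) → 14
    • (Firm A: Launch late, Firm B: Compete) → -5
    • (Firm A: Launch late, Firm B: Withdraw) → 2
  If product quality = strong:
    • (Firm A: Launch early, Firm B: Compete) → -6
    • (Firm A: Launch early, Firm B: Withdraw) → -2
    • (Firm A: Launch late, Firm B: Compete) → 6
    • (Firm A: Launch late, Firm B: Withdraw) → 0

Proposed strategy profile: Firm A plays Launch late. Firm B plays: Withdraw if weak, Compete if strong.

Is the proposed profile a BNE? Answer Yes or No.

Yes

A profile is a BNE iff every type of every player is best-responding given beliefs about the other side.
Firm A plays Launch late: E[Launch late] = 0.75·(-4) + 0.25·(-6) = -4.5; E[Launch early] = -6.25. Best-responding. ✓
Firm B (product quality weak), facing Launch late: Compete gives -5, Withdraw gives 2. Proposed Withdraw is best. ✓
Firm B (product quality strong), facing Launch late: Compete gives 6, Withdraw gives 0. Proposed Compete is best. ✓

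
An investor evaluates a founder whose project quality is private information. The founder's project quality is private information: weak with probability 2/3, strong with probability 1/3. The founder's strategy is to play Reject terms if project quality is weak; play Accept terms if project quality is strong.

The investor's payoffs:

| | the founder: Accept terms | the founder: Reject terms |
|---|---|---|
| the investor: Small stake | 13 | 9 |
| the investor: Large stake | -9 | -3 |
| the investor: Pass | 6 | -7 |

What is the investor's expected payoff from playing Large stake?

E[Large stake] = 2/3·(-3) + 1/3·(-9) = (-2) + (-3) = -5

-5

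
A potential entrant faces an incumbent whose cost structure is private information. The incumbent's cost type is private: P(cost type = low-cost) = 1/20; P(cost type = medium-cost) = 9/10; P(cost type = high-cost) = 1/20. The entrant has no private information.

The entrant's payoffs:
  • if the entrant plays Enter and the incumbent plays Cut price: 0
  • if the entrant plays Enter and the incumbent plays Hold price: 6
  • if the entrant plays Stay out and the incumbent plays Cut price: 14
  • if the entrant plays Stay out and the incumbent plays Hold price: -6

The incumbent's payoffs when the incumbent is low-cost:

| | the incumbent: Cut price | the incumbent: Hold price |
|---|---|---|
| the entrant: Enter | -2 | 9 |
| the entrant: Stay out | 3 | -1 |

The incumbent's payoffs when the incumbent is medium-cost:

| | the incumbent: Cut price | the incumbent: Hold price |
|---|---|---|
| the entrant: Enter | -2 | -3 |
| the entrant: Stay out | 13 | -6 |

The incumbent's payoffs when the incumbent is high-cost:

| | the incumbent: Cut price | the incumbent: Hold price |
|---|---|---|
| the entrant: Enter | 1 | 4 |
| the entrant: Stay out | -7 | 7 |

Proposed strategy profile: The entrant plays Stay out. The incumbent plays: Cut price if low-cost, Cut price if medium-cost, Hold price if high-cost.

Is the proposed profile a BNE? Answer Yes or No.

Yes

The entrant plays Stay out: E[Stay out] = 1/20·(14) + 9/10·(14) + 1/20·(-6) = 13; E[Enter] = 3/10. Best-responding. ✓
The incumbent (cost type low-cost), facing Stay out: Cut price gives 3, Hold price gives -1. Proposed Cut price is best. ✓
The incumbent (cost type medium-cost), facing Stay out: Cut price gives 13, Hold price gives -6. Proposed Cut price is best. ✓
The incumbent (cost type high-cost), facing Stay out: Cut price gives -7, Hold price gives 7. Proposed Hold price is best. ✓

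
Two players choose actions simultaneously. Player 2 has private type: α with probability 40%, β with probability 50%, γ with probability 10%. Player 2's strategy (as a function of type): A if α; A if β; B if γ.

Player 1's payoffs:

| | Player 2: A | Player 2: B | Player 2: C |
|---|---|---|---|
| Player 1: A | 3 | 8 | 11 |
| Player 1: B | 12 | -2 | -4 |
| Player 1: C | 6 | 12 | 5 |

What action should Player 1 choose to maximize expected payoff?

B

Compute Player 1's expected payoff for each action, taking the expectation over Player 2's type.
E[A] = 0.4·(3) + 0.5·(3) + 0.1·(8) = 3.5
E[B] = 0.4·(12) + 0.5·(12) + 0.1·(-2) = 10.6
E[C] = 0.4·(6) + 0.5·(6) + 0.1·(12) = 6.6
Best response: B (10.6 is the largest).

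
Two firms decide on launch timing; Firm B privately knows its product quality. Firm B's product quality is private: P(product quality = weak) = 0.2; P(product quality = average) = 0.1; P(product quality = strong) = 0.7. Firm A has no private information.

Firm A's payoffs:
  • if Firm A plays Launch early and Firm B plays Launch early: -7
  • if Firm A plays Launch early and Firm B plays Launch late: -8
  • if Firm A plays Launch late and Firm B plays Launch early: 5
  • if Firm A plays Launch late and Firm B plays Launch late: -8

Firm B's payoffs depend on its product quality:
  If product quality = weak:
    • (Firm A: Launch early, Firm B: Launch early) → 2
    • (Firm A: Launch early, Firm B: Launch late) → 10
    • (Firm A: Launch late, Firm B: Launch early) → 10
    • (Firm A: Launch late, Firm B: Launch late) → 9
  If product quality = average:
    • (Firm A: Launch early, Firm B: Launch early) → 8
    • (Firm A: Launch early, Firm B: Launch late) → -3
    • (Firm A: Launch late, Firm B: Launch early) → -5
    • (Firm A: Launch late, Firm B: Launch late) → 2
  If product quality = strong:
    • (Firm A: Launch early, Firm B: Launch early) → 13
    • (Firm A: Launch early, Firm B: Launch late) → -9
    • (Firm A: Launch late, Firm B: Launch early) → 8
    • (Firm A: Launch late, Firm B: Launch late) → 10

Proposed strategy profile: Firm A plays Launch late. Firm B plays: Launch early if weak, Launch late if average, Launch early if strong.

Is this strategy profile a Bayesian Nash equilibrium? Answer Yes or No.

No

A profile is a BNE iff every type of every player is best-responding given beliefs about the other side.
Firm A plays Launch late: E[Launch late] = 0.2·(5) + 0.1·(-8) + 0.7·(5) = 3.7; E[Launch early] = -7.1. Best-responding. ✓
Firm B (product quality weak), facing Launch late: Launch early gives 10, Launch late gives 9. Proposed Launch early is best. ✓
Firm B (product quality average), facing Launch late: Launch early gives -5, Launch late gives 2. Proposed Launch late is best. ✓
Firm B (product quality strong), facing Launch late: Launch early gives 8, Launch late gives 10. Proposed Launch early is not best — profitable deviation exists. ✗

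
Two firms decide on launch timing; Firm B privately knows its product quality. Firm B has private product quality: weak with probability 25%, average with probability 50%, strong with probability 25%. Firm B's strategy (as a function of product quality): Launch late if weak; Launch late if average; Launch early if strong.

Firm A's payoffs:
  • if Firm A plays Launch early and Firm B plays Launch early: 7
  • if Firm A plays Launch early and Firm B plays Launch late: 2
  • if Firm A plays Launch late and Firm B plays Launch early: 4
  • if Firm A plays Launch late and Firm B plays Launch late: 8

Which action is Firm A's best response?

E[Launch early] = 0.25·(2) + 0.5·(2) + 0.25·(7) = 3.25
E[Launch late] = 0.25·(8) + 0.5·(8) + 0.25·(4) = 7
Best response: Launch late (7 is the largest).

Launch late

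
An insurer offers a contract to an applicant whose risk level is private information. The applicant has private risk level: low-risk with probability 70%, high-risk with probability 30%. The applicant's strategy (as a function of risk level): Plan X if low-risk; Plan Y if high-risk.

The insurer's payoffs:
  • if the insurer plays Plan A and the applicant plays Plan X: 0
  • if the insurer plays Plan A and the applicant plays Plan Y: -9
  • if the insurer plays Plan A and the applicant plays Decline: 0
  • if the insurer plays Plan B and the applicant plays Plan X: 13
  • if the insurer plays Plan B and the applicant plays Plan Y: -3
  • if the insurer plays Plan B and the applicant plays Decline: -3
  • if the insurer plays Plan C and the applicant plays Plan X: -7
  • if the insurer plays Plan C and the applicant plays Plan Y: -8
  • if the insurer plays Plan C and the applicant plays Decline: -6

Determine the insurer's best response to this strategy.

E[Plan A] = 0.7·(0) + 0.3·(-9) = -2.7
E[Plan B] = 0.7·(13) + 0.3·(-3) = 8.2
E[Plan C] = 0.7·(-7) + 0.3·(-8) = -7.3
Best response: Plan B (8.2 is the largest).

Plan B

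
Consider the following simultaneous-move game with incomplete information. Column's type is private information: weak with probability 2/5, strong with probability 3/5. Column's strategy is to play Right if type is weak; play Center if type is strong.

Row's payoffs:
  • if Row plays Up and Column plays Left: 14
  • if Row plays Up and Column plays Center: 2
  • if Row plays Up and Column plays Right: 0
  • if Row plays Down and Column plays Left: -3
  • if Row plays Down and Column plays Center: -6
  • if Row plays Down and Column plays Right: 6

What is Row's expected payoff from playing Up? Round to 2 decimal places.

1.20

E[Up] = 2/5·0 + 3/5·2 = 0 + 6/5 = 6/5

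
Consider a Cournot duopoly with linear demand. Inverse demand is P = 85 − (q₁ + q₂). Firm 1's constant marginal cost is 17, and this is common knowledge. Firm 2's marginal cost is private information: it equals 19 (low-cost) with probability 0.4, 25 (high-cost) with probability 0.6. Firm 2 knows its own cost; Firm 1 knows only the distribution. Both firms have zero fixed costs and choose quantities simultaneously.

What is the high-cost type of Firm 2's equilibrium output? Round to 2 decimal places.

Type-c best response for Firm 2: q₂(c) = (85 − c)/2 − q₁/2.
Firm 1 maximizes expected profit; its first-order condition is 85 − 2q₁ − E[q₂] − 17 = 0.
Substituting E[q₂] and solving: E[c₂] = 22.6, so q₁ = (85 − 2·17 + 22.6)/3 = 24.5333.
q₂(high-cost) = (85 − 25 − 24.5333)/2 = 17.7333.

17.73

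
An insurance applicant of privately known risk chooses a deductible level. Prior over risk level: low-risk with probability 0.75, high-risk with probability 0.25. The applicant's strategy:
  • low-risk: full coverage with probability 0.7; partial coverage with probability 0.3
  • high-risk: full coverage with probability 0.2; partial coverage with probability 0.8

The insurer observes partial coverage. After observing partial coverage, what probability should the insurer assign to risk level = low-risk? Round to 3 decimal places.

P(partial coverage) = 0.75·0.3 + 0.25·0.8 = 0.425
P(low-risk | partial coverage) = (0.75·0.3) / 0.425 = 0.225 / 0.425 = 0.529412

0.529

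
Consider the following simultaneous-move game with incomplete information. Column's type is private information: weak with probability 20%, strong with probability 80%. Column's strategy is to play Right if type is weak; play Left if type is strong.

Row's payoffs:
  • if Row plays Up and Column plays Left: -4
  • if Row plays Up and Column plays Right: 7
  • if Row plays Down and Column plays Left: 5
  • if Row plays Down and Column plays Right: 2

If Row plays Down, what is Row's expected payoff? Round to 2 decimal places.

E[Down] = 0.2·2 + 0.8·5 = 0.4 + 4 = 4.4

4.40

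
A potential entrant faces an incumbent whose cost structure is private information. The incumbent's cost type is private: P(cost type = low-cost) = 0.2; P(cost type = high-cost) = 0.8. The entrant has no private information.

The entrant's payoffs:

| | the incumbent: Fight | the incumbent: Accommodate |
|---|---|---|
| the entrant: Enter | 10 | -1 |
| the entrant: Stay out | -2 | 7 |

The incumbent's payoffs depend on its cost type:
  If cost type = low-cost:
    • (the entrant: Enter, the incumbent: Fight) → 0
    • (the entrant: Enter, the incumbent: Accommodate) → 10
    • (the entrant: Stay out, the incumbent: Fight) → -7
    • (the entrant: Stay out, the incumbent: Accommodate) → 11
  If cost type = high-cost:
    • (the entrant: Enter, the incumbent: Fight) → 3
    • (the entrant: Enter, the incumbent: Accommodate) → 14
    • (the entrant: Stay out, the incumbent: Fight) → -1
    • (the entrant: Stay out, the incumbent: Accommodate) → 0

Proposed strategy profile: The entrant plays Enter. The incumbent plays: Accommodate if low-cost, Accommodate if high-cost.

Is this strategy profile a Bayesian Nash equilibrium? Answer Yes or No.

The entrant plays Enter: E[Enter] = 0.2·(-1) + 0.8·(-1) = -1; E[Stay out] = 7. Not best-responding. ✗
The incumbent (cost type low-cost), facing Enter: Fight gives 0, Accommodate gives 10. Proposed Accommodate is best. ✓
The incumbent (cost type high-cost), facing Enter: Fight gives 3, Accommodate gives 14. Proposed Accommodate is best. ✓

No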